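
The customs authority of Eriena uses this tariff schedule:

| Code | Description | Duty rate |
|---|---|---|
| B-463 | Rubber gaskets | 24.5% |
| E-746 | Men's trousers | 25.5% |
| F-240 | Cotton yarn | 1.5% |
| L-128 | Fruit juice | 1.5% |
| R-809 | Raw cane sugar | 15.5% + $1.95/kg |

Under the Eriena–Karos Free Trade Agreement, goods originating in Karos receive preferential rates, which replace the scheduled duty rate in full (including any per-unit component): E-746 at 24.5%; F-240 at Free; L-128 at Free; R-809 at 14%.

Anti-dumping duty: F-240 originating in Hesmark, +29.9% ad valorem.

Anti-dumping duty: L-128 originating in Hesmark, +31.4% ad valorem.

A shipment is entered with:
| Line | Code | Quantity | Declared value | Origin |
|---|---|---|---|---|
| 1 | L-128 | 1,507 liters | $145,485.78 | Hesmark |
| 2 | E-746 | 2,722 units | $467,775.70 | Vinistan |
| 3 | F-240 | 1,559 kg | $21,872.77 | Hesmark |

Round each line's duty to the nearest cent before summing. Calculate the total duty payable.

$174,015.67

Line 1 (L-128, Hesmark, 1,507 liters, $145,485.78):
Base rate for L-128 is 1.5%.
L-128 has an FTA preferential rate, but origin Hesmark is not Karos; base rate stands.
Additional duty on L-128 from Hesmark: +31.4%. Applied ad valorem rate: 1.5% + 31.4% = 32.9%.
Duty = $145,485.78 × 32.9% = $47,864.82.
Line 2 (E-746, Vinistan, 2,722 units, $467,775.70):
Base rate for E-746 is 25.5%.
E-746 has an FTA preferential rate, but origin Vinistan is not Karos; base rate stands.
Duty = $467,775.70 × 25.5% = $119,282.80.
Line 3 (F-240, Hesmark, 1,559 kg, $21,872.77):
Base rate for F-240 is 1.5%.
F-240 has an FTA preferential rate, but origin Hesmark is not Karos; base rate stands.
Additional duty on F-240 from Hesmark: +29.9%. Applied ad valorem rate: 1.5% + 29.9% = 31.4%.
Duty = $21,872.77 × 31.4% = $6,868.05.
Total = $47,864.82 + $119,282.80 + $6,868.05 = $174,015.67.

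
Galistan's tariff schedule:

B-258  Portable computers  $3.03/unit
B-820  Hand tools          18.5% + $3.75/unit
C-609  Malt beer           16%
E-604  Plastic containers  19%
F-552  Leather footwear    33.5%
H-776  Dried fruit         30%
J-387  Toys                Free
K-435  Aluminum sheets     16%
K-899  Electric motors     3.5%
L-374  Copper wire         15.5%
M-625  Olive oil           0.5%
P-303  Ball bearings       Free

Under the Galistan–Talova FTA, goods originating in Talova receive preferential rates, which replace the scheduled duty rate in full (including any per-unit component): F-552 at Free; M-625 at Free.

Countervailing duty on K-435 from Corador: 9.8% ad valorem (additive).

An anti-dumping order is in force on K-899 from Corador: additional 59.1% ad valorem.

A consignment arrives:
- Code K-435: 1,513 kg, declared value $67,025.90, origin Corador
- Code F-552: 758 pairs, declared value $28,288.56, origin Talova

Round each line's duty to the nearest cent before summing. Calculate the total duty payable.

$17,292.68

Line 1 (K-435, Corador, 1,513 kg, $67,025.90):
Base rate for K-435 is 16%.
Additional duty on K-435 from Corador: +9.8%. Applied ad valorem rate: 16% + 9.8% = 25.8%.
Duty = $67,025.90 × 25.8% = $17,292.68.
Line 2 (F-552, Talova, 758 pairs, $28,288.56):
Base rate for F-552 is 33.5%.
Origin Talova qualifies under the Galistan–Talova agreement and F-552 is covered: preferential rate Free applies instead.
Duty = $28,288.56 × 0% = $0.00.
Total = $17,292.68 + $0.00 = $17,292.68.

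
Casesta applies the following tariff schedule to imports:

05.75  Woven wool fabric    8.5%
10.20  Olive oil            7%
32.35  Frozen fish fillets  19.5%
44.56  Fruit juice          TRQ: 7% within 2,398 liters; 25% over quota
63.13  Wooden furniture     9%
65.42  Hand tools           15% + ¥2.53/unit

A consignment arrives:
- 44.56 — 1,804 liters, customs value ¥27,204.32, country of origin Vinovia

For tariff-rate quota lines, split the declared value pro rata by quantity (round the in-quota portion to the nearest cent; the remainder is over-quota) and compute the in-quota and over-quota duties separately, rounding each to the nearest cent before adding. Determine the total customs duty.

¥1,904.30

Line 1 (44.56, Vinovia, 1,804 liters, ¥27,204.32):
Code 44.56 is under a tariff-rate quota (threshold 2,398 liters). Quantity 1,804 liters is within the quota, so the in-quota rate 7% applies to the full value.
Duty = ¥27,204.32 × 7% = ¥1,904.30.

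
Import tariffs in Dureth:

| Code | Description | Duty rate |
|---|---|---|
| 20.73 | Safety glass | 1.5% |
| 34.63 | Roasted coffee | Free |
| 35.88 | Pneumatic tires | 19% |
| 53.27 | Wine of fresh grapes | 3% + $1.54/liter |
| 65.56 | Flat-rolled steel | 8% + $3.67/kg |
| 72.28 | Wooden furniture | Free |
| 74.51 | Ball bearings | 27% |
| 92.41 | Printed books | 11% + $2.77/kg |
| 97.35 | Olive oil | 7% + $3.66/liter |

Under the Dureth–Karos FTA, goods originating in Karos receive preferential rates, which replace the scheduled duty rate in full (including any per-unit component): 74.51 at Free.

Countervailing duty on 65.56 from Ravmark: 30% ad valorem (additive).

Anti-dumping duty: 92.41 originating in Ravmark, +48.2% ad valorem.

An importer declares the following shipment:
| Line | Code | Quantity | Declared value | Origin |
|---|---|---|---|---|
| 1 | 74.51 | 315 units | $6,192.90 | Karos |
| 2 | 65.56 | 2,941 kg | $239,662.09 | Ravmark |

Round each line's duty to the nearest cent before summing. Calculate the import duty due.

Line 1 (74.51, Karos, 315 units, $6,192.90):
Base rate for 74.51 is 27%.
Origin Karos qualifies under the Dureth–Karos agreement and 74.51 is covered: preferential rate Free applies instead.
Duty = $6,192.90 × 0% = $0.00.
Line 2 (65.56, Ravmark, 2,941 kg, $239,662.09):
Base rate for 65.56 is 8% + $3.67/kg.
Additional duty on 65.56 from Ravmark: +30%. Applied ad valorem rate: 8% + 30% = 38%.
Duty = $239,662.09 × 38% + 2,941 × $3.67 = $101,865.06.
Total = $0.00 + $101,865.06 = $101,865.06.

$101,865.06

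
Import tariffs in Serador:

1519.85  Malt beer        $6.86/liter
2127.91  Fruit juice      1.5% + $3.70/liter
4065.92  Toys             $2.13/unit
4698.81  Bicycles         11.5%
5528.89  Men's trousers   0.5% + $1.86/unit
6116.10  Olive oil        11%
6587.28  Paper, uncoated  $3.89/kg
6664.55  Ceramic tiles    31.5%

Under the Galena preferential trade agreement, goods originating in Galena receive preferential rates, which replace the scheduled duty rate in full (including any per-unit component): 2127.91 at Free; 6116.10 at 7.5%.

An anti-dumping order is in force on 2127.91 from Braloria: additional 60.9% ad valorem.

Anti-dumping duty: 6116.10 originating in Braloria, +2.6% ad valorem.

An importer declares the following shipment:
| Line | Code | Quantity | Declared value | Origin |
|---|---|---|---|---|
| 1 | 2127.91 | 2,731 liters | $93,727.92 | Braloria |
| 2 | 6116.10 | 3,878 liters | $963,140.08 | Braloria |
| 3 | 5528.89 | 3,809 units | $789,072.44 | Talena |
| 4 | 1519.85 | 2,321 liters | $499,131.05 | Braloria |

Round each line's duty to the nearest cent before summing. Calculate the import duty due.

Line 1 (2127.91, Braloria, 2,731 liters, $93,727.92):
Base rate for 2127.91 is 1.5% + $3.70/liter.
2127.91 has an FTA preferential rate, but origin Braloria is not Galena; base rate stands.
Additional duty on 2127.91 from Braloria: +60.9%. Applied ad valorem rate: 1.5% + 60.9% = 62.4%.
Duty = $93,727.92 × 62.4% + 2,731 × $3.70 = $68,590.92.
Line 2 (6116.10, Braloria, 3,878 liters, $963,140.08):
Base rate for 6116.10 is 11%.
6116.10 has an FTA preferential rate, but origin Braloria is not Galena; base rate stands.
Additional duty on 6116.10 from Braloria: +2.6%. Applied ad valorem rate: 11% + 2.6% = 13.6%.
Duty = $963,140.08 × 13.6% = $130,987.05.
Line 3 (5528.89, Talena, 3,809 units, $789,072.44):
Base rate for 5528.89 is 0.5% + $1.86/unit.
Duty = $789,072.44 × 0.5% + 3,809 × $1.86 = $11,030.10.
Line 4 (1519.85, Braloria, 2,321 liters, $499,131.05):
Base rate for 1519.85 is $6.86/liter.
Duty = 2,321 × $6.86 = $15,922.06.
Total = $68,590.92 + $130,987.05 + $11,030.10 + $15,922.06 = $226,530.13.

$226,530.13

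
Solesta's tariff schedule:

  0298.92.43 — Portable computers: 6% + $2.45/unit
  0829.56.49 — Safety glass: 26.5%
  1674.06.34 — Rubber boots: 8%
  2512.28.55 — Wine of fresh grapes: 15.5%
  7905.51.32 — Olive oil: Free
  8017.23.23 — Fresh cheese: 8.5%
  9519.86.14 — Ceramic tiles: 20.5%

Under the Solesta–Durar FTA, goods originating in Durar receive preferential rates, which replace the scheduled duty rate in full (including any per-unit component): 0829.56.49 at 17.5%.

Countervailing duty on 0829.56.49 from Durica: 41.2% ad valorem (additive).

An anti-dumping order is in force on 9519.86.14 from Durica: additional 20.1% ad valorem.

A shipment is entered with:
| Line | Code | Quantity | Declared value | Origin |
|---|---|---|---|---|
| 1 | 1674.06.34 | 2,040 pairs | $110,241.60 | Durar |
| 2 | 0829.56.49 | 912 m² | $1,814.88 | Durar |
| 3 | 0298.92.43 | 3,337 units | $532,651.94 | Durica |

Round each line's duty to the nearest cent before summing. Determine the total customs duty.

$49,271.70

Line 1 (1674.06.34, Durar, 2,040 pairs, $110,241.60):
Base rate for 1674.06.34 is 8%.
Origin Durar is the FTA partner but 1674.06.34 is not on the preference list; base rate stands.
Duty = $110,241.60 × 8% = $8,819.33.
Line 2 (0829.56.49, Durar, 912 m², $1,814.88):
Base rate for 0829.56.49 is 26.5%.
Origin Durar qualifies under the Solesta–Durar agreement and 0829.56.49 is covered: preferential rate 17.5% applies instead.
The additional-duty order on 0829.56.49 targets Durica, not Durar; it does not apply.
Duty = $1,814.88 × 17.5% = $317.60.
Line 3 (0298.92.43, Durica, 3,337 units, $532,651.94):
Base rate for 0298.92.43 is 6% + $2.45/unit.
Duty = $532,651.94 × 6% + 3,337 × $2.45 = $40,134.77.
Total = $8,819.33 + $317.60 + $40,134.77 = $49,271.70.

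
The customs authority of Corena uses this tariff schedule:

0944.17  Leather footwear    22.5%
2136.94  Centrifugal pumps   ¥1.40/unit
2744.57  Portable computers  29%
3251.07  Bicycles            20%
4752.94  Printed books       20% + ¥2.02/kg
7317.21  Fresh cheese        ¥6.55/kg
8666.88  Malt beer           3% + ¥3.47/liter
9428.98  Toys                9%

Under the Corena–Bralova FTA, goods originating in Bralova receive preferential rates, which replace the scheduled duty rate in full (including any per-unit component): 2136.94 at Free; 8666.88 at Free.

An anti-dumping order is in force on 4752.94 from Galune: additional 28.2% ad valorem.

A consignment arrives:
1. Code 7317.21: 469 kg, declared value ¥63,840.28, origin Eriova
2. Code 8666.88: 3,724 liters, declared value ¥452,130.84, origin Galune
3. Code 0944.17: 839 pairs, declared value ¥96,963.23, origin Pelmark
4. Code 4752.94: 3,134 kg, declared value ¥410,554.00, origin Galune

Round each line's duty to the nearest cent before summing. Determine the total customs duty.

¥255,592.60

Line 1 (7317.21, Eriova, 469 kg, ¥63,840.28):
Base rate for 7317.21 is ¥6.55/kg.
Duty = 469 × ¥6.55 = ¥3,071.95.
Line 2 (8666.88, Galune, 3,724 liters, ¥452,130.84):
Base rate for 8666.88 is 3% + ¥3.47/liter.
8666.88 has an FTA preferential rate, but origin Galune is not Bralova; base rate stands.
Duty = ¥452,130.84 × 3% + 3,724 × ¥3.47 = ¥26,486.21.
Line 3 (0944.17, Pelmark, 839 pairs, ¥96,963.23):
Base rate for 0944.17 is 22.5%.
Duty = ¥96,963.23 × 22.5% = ¥21,816.73.
Line 4 (4752.94, Galune, 3,134 kg, ¥410,554.00):
Base rate for 4752.94 is 20% + ¥2.02/kg.
Additional duty on 4752.94 from Galune: +28.2%. Applied ad valorem rate: 20% + 28.2% = 48.2%.
Duty = ¥410,554.00 × 48.2% + 3,134 × ¥2.02 = ¥204,217.71.
Total = ¥3,071.95 + ¥26,486.21 + ¥21,816.73 + ¥204,217.71 = ¥255,592.60.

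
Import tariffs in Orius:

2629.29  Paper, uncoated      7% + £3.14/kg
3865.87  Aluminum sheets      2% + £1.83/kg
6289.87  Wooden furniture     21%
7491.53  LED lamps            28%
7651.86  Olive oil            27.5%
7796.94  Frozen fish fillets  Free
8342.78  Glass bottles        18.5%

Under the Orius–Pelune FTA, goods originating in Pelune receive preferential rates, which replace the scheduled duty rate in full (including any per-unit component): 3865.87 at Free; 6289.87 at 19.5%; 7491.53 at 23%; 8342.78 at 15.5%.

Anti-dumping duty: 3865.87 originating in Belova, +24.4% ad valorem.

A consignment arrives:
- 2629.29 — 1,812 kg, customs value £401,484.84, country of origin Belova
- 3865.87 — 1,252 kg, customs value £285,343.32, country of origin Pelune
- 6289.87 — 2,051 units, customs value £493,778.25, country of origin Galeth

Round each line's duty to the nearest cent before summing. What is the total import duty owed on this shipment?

Line 1 (2629.29, Belova, 1,812 kg, £401,484.84):
Base rate for 2629.29 is 7% + £3.14/kg.
Duty = £401,484.84 × 7% + 1,812 × £3.14 = £33,793.62.
Line 2 (3865.87, Pelune, 1,252 kg, £285,343.32):
Base rate for 3865.87 is 2% + £1.83/kg.
Origin Pelune qualifies under the Orius–Pelune agreement and 3865.87 is covered: preferential rate Free applies instead.
The additional-duty order on 3865.87 targets Belova, not Pelune; it does not apply.
Duty = £285,343.32 × 0% = £0.00.
Line 3 (6289.87, Galeth, 2,051 units, £493,778.25):
Base rate for 6289.87 is 21%.
6289.87 has an FTA preferential rate, but origin Galeth is not Pelune; base rate stands.
Duty = £493,778.25 × 21% = £103,693.43.
Total = £33,793.62 + £0.00 + £103,693.43 = £137,487.05.

£137,487.05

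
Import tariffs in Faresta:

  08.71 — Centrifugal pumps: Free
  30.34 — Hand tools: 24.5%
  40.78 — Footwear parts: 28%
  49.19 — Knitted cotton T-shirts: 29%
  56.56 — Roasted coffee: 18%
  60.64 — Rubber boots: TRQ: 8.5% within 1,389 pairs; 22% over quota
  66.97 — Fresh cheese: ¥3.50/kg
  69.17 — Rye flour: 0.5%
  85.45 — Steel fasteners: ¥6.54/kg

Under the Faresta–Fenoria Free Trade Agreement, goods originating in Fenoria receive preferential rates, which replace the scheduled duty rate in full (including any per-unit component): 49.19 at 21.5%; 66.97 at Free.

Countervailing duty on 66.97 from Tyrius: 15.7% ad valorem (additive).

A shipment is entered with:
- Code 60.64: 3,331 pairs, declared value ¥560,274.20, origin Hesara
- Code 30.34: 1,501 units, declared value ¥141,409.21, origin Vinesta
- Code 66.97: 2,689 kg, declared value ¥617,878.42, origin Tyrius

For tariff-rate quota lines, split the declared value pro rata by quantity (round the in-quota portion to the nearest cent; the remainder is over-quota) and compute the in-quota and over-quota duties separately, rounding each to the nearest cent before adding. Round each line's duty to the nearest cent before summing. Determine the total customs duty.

Line 1 (60.64, Hesara, 3,331 pairs, ¥560,274.20):
Code 60.64 is under a tariff-rate quota (threshold 1,389 pairs). In-quota: 1,389 pairs at 8.5%; over-quota: 1,942 pairs at 22%.
Pro-rata value split: in-quota = ¥560,274.20 × 1,389/3,331 = ¥233,629.80; over-quota = ¥560,274.20 − ¥233,629.80 = ¥326,644.40.
In-quota duty = ¥233,629.80 × 8.5% = ¥19,858.53. Over-quota duty = ¥326,644.40 × 22% = ¥71,861.77.
Line duty = ¥19,858.53 + ¥71,861.77 = ¥91,720.30.
Line 2 (30.34, Vinesta, 1,501 units, ¥141,409.21):
Base rate for 30.34 is 24.5%.
Duty = ¥141,409.21 × 24.5% = ¥34,645.26.
Line 3 (66.97, Tyrius, 2,689 kg, ¥617,878.42):
Base rate for 66.97 is ¥3.50/kg.
66.97 has an FTA preferential rate, but origin Tyrius is not Fenoria; base rate stands.
Additional duty on 66.97 from Tyrius: +15.7% ad valorem. Applied ad valorem rate = 15.7%.
Duty = ¥617,878.42 × 15.7% + 2,689 × ¥3.50 = ¥106,418.41.
Total = ¥91,720.30 + ¥34,645.26 + ¥106,418.41 = ¥232,783.97.

¥232,783.97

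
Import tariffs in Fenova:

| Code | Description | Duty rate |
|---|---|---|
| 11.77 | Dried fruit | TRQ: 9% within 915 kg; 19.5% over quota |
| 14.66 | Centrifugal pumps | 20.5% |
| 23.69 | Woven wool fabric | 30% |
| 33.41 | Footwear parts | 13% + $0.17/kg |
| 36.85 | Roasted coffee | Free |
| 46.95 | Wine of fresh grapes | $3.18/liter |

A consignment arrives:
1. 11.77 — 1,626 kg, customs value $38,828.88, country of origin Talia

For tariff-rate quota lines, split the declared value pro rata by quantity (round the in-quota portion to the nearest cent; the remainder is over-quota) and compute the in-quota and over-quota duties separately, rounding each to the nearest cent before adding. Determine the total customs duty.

Line 1 (11.77, Talia, 1,626 kg, $38,828.88):
Code 11.77 is under a tariff-rate quota (threshold 915 kg). In-quota: 915 kg at 9%; over-quota: 711 kg at 19.5%.
Pro-rata value split: in-quota = $38,828.88 × 915/1,626 = $21,850.20; over-quota = $38,828.88 − $21,850.20 = $16,978.68.
In-quota duty = $21,850.20 × 9% = $1,966.52. Over-quota duty = $16,978.68 × 19.5% = $3,310.84.
Line duty = $1,966.52 + $3,310.84 = $5,277.36.

$5,277.36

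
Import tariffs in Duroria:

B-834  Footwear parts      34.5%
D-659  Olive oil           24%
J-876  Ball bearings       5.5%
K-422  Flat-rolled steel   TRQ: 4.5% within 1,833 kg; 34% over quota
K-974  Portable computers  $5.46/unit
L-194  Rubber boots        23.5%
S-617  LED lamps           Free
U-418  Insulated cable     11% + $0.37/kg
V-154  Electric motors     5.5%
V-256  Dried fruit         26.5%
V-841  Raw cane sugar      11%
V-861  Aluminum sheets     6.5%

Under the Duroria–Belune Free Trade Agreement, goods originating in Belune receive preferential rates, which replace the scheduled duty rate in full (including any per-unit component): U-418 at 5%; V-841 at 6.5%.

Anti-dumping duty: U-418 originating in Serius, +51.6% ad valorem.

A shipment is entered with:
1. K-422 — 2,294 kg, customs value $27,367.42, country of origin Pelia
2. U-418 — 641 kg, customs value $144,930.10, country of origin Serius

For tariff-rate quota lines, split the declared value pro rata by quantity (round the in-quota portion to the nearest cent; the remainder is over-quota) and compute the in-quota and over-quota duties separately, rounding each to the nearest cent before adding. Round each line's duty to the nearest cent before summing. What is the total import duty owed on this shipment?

$93,817.37

Line 1 (K-422, Pelia, 2,294 kg, $27,367.42):
Code K-422 is under a tariff-rate quota (threshold 1,833 kg). In-quota: 1,833 kg at 4.5%; over-quota: 461 kg at 34%.
Pro-rata value split: in-quota = $27,367.42 × 1,833/2,294 = $21,867.69; over-quota = $27,367.42 − $21,867.69 = $5,499.73.
In-quota duty = $21,867.69 × 4.5% = $984.05. Over-quota duty = $5,499.73 × 34% = $1,869.91.
Line duty = $984.05 + $1,869.91 = $2,853.96.
Line 2 (U-418, Serius, 641 kg, $144,930.10):
Base rate for U-418 is 11% + $0.37/kg.
U-418 has an FTA preferential rate, but origin Serius is not Belune; base rate stands.
Additional duty on U-418 from Serius: +51.6%. Applied ad valorem rate: 11% + 51.6% = 62.6%.
Duty = $144,930.10 × 62.6% + 641 × $0.37 = $90,963.41.
Total = $2,853.96 + $90,963.41 = $93,817.37.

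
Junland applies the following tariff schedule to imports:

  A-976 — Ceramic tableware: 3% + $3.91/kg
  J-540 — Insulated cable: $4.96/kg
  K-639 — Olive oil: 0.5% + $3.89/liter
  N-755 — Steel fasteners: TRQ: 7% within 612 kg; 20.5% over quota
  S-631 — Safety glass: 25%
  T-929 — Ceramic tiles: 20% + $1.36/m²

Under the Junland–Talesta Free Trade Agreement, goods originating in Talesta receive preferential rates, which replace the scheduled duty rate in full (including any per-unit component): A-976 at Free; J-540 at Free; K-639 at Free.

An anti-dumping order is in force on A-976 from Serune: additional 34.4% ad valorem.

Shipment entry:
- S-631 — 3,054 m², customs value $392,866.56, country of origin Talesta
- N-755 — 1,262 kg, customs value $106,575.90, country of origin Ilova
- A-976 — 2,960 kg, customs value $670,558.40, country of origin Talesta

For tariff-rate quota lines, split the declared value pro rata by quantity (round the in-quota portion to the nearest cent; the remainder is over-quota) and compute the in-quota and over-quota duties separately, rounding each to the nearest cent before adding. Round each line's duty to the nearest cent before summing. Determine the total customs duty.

Line 1 (S-631, Talesta, 3,054 m², $392,866.56):
Base rate for S-631 is 25%.
Origin Talesta is the FTA partner but S-631 is not on the preference list; base rate stands.
Duty = $392,866.56 × 25% = $98,216.64.
Line 2 (N-755, Ilova, 1,262 kg, $106,575.90):
Code N-755 is under a tariff-rate quota (threshold 612 kg). In-quota: 612 kg at 7%; over-quota: 650 kg at 20.5%.
Pro-rata value split: in-quota = $106,575.90 × 612/1,262 = $51,683.40; over-quota = $106,575.90 − $51,683.40 = $54,892.50.
In-quota duty = $51,683.40 × 7% = $3,617.84. Over-quota duty = $54,892.50 × 20.5% = $11,252.96.
Line duty = $3,617.84 + $11,252.96 = $14,870.80.
Line 3 (A-976, Talesta, 2,960 kg, $670,558.40):
Base rate for A-976 is 3% + $3.91/kg.
Origin Talesta qualifies under the Junland–Talesta agreement and A-976 is covered: preferential rate Free applies instead.
The additional-duty order on A-976 targets Serune, not Talesta; it does not apply.
Duty = $670,558.40 × 0% = $0.00.
Total = $98,216.64 + $14,870.80 + $0.00 = $113,087.44.

$113,087.44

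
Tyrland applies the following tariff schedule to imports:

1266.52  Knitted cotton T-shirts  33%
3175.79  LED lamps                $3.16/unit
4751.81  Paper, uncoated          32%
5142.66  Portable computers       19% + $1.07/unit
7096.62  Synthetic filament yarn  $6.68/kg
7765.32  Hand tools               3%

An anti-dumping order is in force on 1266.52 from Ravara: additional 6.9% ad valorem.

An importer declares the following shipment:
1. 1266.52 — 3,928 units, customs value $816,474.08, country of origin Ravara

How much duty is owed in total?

$325,773.16

Line 1 (1266.52, Ravara, 3,928 units, $816,474.08):
Base rate for 1266.52 is 33%.
Additional duty on 1266.52 from Ravara: +6.9%. Applied ad valorem rate: 33% + 6.9% = 39.9%.
Duty = $816,474.08 × 39.9% = $325,773.16.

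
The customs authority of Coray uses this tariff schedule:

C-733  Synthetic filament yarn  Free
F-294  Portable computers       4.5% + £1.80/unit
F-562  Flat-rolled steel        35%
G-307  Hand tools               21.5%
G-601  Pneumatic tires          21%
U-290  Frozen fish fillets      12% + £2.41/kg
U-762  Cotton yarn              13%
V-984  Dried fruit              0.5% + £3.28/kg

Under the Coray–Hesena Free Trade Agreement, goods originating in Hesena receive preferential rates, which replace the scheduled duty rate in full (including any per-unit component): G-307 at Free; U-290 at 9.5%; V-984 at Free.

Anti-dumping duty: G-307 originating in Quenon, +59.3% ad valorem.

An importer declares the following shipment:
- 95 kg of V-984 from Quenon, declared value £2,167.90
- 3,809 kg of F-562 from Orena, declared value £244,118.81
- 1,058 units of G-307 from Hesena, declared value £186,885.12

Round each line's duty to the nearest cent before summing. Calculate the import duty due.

Line 1 (V-984, Quenon, 95 kg, £2,167.90):
Base rate for V-984 is 0.5% + £3.28/kg.
V-984 has an FTA preferential rate, but origin Quenon is not Hesena; base rate stands.
Duty = £2,167.90 × 0.5% + 95 × £3.28 = £322.44.
Line 2 (F-562, Orena, 3,809 kg, £244,118.81):
Base rate for F-562 is 35%.
Duty = £244,118.81 × 35% = £85,441.58.
Line 3 (G-307, Hesena, 1,058 units, £186,885.12):
Base rate for G-307 is 21.5%.
Origin Hesena qualifies under the Coray–Hesena agreement and G-307 is covered: preferential rate Free applies instead.
The additional-duty order on G-307 targets Quenon, not Hesena; it does not apply.
Duty = £186,885.12 × 0% = £0.00.
Total = £322.44 + £85,441.58 + £0.00 = £85,764.02.

£85,764.02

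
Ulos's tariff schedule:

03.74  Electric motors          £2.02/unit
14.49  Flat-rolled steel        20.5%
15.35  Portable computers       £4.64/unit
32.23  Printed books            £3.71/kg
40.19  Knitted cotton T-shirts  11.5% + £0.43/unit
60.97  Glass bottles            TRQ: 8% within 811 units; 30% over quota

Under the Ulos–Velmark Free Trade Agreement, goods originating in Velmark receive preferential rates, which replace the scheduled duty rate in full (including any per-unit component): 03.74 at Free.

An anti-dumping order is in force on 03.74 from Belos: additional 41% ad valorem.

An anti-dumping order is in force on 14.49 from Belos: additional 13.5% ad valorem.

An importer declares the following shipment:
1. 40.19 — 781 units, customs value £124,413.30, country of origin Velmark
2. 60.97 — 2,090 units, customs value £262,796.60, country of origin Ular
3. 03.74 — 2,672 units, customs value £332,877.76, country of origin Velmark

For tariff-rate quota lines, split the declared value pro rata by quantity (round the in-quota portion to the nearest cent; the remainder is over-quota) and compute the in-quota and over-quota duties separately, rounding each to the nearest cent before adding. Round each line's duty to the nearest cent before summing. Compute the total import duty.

Line 1 (40.19, Velmark, 781 units, £124,413.30):
Base rate for 40.19 is 11.5% + £0.43/unit.
Origin Velmark is the FTA partner but 40.19 is not on the preference list; base rate stands.
Duty = £124,413.30 × 11.5% + 781 × £0.43 = £14,643.36.
Line 2 (60.97, Ular, 2,090 units, £262,796.60):
Code 60.97 is under a tariff-rate quota (threshold 811 units). In-quota: 811 units at 8%; over-quota: 1,279 units at 30%.
Pro-rata value split: in-quota = £262,796.60 × 811/2,090 = £101,975.14; over-quota = £262,796.60 − £101,975.14 = £160,821.46.
In-quota duty = £101,975.14 × 8% = £8,158.01. Over-quota duty = £160,821.46 × 30% = £48,246.44.
Line duty = £8,158.01 + £48,246.44 = £56,404.45.
Line 3 (03.74, Velmark, 2,672 units, £332,877.76):
Base rate for 03.74 is £2.02/unit.
Origin Velmark qualifies under the Ulos–Velmark agreement and 03.74 is covered: preferential rate Free applies instead.
The additional-duty order on 03.74 targets Belos, not Velmark; it does not apply.
Duty = £332,877.76 × 0% = £0.00.
Total = £14,643.36 + £56,404.45 + £0.00 = £71,047.81.

£71,047.81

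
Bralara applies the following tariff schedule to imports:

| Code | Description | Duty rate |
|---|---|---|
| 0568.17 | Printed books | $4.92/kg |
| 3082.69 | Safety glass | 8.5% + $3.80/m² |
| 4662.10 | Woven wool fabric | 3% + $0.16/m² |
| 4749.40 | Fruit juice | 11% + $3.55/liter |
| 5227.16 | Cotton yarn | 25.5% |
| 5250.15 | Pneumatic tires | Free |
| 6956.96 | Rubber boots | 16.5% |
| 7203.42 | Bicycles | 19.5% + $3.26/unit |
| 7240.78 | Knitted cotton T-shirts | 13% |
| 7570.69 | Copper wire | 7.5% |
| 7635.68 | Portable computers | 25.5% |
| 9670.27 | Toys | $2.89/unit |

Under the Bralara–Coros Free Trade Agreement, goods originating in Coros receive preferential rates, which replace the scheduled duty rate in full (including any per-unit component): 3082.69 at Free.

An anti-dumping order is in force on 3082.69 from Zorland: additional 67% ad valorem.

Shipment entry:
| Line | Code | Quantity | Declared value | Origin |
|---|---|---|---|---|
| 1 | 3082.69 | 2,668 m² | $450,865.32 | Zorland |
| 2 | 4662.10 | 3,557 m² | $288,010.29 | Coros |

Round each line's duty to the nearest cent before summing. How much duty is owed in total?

$359,751.15

Line 1 (3082.69, Zorland, 2,668 m², $450,865.32):
Base rate for 3082.69 is 8.5% + $3.80/m².
3082.69 has an FTA preferential rate, but origin Zorland is not Coros; base rate stands.
Additional duty on 3082.69 from Zorland: +67%. Applied ad valorem rate: 8.5% + 67% = 75.5%.
Duty = $450,865.32 × 75.5% + 2,668 × $3.80 = $350,541.72.
Line 2 (4662.10, Coros, 3,557 m², $288,010.29):
Base rate for 4662.10 is 3% + $0.16/m².
Origin Coros is the FTA partner but 4662.10 is not on the preference list; base rate stands.
Duty = $288,010.29 × 3% + 3,557 × $0.16 = $9,209.43.
Total = $350,541.72 + $9,209.43 = $359,751.15.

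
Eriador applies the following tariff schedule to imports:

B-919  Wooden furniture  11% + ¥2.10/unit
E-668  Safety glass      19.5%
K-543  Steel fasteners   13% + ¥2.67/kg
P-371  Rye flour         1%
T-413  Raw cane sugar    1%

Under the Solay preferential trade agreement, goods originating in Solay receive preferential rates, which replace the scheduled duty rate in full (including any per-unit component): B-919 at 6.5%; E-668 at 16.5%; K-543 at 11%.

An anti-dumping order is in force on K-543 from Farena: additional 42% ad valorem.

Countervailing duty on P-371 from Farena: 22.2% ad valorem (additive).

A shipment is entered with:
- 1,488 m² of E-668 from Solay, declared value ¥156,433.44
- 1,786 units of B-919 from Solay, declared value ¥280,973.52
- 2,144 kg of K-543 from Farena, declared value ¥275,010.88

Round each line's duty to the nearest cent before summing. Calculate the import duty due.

Line 1 (E-668, Solay, 1,488 m², ¥156,433.44):
Base rate for E-668 is 19.5%.
Origin Solay qualifies under the Eriador–Solay agreement and E-668 is covered: preferential rate 16.5% applies instead.
Duty = ¥156,433.44 × 16.5% = ¥25,811.52.
Line 2 (B-919, Solay, 1,786 units, ¥280,973.52):
Base rate for B-919 is 11% + ¥2.10/unit.
Origin Solay qualifies under the Eriador–Solay agreement and B-919 is covered: preferential rate 6.5% applies instead.
Duty = ¥280,973.52 × 6.5% = ¥18,263.28.
Line 3 (K-543, Farena, 2,144 kg, ¥275,010.88):
Base rate for K-543 is 13% + ¥2.67/kg.
K-543 has an FTA preferential rate, but origin Farena is not Solay; base rate stands.
Additional duty on K-543 from Farena: +42%. Applied ad valorem rate: 13% + 42% = 55%.
Duty = ¥275,010.88 × 55% + 2,144 × ¥2.67 = ¥156,980.46.
Total = ¥25,811.52 + ¥18,263.28 + ¥156,980.46 = ¥201,055.26.

¥201,055.26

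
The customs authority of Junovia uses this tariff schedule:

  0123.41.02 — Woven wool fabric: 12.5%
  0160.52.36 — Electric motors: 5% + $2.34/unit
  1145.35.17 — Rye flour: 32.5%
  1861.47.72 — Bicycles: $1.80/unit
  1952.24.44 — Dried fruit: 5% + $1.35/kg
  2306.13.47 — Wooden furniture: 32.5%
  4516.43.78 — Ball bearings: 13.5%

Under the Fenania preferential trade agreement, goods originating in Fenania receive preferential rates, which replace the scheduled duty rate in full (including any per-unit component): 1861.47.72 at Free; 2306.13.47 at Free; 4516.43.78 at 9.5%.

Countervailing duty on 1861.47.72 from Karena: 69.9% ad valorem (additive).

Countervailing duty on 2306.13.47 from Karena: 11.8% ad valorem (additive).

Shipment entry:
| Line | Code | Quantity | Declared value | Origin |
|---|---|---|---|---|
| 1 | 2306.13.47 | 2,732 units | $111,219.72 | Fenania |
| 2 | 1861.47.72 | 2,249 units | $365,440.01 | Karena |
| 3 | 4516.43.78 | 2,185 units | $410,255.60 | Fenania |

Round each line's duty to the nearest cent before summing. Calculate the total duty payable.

Line 1 (2306.13.47, Fenania, 2,732 units, $111,219.72):
Base rate for 2306.13.47 is 32.5%.
Origin Fenania qualifies under the Junovia–Fenania agreement and 2306.13.47 is covered: preferential rate Free applies instead.
The additional-duty order on 2306.13.47 targets Karena, not Fenania; it does not apply.
Duty = $111,219.72 × 0% = $0.00.
Line 2 (1861.47.72, Karena, 2,249 units, $365,440.01):
Base rate for 1861.47.72 is $1.80/unit.
1861.47.72 has an FTA preferential rate, but origin Karena is not Fenania; base rate stands.
Additional duty on 1861.47.72 from Karena: +69.9% ad valorem. Applied ad valorem rate = 69.9%.
Duty = $365,440.01 × 69.9% + 2,249 × $1.80 = $259,490.77.
Line 3 (4516.43.78, Fenania, 2,185 units, $410,255.60):
Base rate for 4516.43.78 is 13.5%.
Origin Fenania qualifies under the Junovia–Fenania agreement and 4516.43.78 is covered: preferential rate 9.5% applies instead.
Duty = $410,255.60 × 9.5% = $38,974.28.
Total = $0.00 + $259,490.77 + $38,974.28 = $298,465.05.

$298,465.05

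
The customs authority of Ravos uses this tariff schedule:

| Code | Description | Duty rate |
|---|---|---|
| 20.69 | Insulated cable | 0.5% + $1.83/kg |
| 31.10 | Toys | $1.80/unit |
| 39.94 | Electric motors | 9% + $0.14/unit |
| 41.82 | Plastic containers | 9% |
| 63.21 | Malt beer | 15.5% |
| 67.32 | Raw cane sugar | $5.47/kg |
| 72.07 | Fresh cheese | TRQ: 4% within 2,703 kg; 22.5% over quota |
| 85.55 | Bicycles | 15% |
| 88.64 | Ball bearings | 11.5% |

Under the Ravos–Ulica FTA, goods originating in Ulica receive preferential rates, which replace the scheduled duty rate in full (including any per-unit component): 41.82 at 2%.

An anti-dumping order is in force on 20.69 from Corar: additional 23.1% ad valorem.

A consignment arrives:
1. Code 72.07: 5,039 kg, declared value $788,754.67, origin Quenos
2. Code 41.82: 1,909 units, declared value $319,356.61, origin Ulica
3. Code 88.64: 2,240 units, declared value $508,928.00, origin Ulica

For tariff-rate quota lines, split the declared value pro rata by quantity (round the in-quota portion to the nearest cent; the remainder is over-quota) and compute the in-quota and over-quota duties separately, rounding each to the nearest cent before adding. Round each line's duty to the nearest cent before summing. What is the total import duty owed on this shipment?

Line 1 (72.07, Quenos, 5,039 kg, $788,754.67):
Code 72.07 is under a tariff-rate quota (threshold 2,703 kg). In-quota: 2,703 kg at 4%; over-quota: 2,336 kg at 22.5%.
Pro-rata value split: in-quota = $788,754.67 × 2,703/5,039 = $423,100.59; over-quota = $788,754.67 − $423,100.59 = $365,654.08.
In-quota duty = $423,100.59 × 4% = $16,924.02. Over-quota duty = $365,654.08 × 22.5% = $82,272.17.
Line duty = $16,924.02 + $82,272.17 = $99,196.19.
Line 2 (41.82, Ulica, 1,909 units, $319,356.61):
Base rate for 41.82 is 9%.
Origin Ulica qualifies under the Ravos–Ulica agreement and 41.82 is covered: preferential rate 2% applies instead.
Duty = $319,356.61 × 2% = $6,387.13.
Line 3 (88.64, Ulica, 2,240 units, $508,928.00):
Base rate for 88.64 is 11.5%.
Origin Ulica is the FTA partner but 88.64 is not on the preference list; base rate stands.
Duty = $508,928.00 × 11.5% = $58,526.72.
Total = $99,196.19 + $6,387.13 + $58,526.72 = $164,110.04.

$164,110.04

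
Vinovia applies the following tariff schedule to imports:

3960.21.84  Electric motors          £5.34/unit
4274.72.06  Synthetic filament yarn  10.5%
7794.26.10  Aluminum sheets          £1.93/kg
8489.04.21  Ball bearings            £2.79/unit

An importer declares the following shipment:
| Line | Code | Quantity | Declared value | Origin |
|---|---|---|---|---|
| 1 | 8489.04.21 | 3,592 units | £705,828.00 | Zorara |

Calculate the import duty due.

£10,021.68

Line 1 (8489.04.21, Zorara, 3,592 units, £705,828.00):
Base rate for 8489.04.21 is £2.79/unit.
Duty = 3,592 × £2.79 = £10,021.68.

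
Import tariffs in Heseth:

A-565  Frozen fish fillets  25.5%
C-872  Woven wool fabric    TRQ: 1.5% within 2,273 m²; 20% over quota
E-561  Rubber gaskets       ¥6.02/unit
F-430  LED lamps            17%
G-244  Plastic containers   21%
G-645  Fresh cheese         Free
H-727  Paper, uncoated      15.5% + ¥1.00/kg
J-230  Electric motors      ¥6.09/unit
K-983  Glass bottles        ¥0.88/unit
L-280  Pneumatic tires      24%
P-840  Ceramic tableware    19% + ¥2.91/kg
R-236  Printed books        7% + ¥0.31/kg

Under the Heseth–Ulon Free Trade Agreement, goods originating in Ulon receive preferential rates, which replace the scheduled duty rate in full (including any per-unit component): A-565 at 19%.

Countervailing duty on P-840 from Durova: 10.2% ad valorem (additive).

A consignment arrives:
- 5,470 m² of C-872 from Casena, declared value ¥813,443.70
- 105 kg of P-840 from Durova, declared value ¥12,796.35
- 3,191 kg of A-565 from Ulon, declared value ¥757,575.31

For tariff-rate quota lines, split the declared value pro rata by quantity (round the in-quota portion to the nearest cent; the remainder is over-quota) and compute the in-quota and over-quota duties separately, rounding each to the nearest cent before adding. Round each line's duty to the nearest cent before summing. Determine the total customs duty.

Line 1 (C-872, Casena, 5,470 m², ¥813,443.70):
Code C-872 is under a tariff-rate quota (threshold 2,273 m²). In-quota: 2,273 m² at 1.5%; over-quota: 3,197 m² at 20%.
Pro-rata value split: in-quota = ¥813,443.70 × 2,273/5,470 = ¥338,017.83; over-quota = ¥813,443.70 − ¥338,017.83 = ¥475,425.87.
In-quota duty = ¥338,017.83 × 1.5% = ¥5,070.27. Over-quota duty = ¥475,425.87 × 20% = ¥95,085.17.
Line duty = ¥5,070.27 + ¥95,085.17 = ¥100,155.44.
Line 2 (P-840, Durova, 105 kg, ¥12,796.35):
Base rate for P-840 is 19% + ¥2.91/kg.
Additional duty on P-840 from Durova: +10.2%. Applied ad valorem rate: 19% + 10.2% = 29.2%.
Duty = ¥12,796.35 × 29.2% + 105 × ¥2.91 = ¥4,042.08.
Line 3 (A-565, Ulon, 3,191 kg, ¥757,575.31):
Base rate for A-565 is 25.5%.
Origin Ulon qualifies under the Heseth–Ulon agreement and A-565 is covered: preferential rate 19% applies instead.
Duty = ¥757,575.31 × 19% = ¥143,939.31.
Total = ¥100,155.44 + ¥4,042.08 + ¥143,939.31 = ¥248,136.83.

¥248,136.83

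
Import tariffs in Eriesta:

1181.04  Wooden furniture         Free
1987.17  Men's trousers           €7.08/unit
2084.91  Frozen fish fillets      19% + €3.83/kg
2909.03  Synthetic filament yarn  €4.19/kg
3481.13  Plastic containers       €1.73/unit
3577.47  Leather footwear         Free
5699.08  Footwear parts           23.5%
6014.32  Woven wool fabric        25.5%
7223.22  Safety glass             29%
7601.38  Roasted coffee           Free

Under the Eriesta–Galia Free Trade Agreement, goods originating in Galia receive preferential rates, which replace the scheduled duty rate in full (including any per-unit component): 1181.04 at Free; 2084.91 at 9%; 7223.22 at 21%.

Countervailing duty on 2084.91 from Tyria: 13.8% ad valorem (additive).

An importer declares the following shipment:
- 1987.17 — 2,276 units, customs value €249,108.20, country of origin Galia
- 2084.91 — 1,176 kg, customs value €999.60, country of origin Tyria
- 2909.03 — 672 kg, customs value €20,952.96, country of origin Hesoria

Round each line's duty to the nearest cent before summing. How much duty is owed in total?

Line 1 (1987.17, Galia, 2,276 units, €249,108.20):
Base rate for 1987.17 is €7.08/unit.
Origin Galia is the FTA partner but 1987.17 is not on the preference list; base rate stands.
Duty = 2,276 × €7.08 = €16,114.08.
Line 2 (2084.91, Tyria, 1,176 kg, €999.60):
Base rate for 2084.91 is 19% + €3.83/kg.
2084.91 has an FTA preferential rate, but origin Tyria is not Galia; base rate stands.
Additional duty on 2084.91 from Tyria: +13.8%. Applied ad valorem rate: 19% + 13.8% = 32.8%.
Duty = €999.60 × 32.8% + 1,176 × €3.83 = €4,831.95.
Line 3 (2909.03, Hesoria, 672 kg, €20,952.96):
Base rate for 2909.03 is €4.19/kg.
Duty = 672 × €4.19 = €2,815.68.
Total = €16,114.08 + €4,831.95 + €2,815.68 = €23,761.71.

€23,761.71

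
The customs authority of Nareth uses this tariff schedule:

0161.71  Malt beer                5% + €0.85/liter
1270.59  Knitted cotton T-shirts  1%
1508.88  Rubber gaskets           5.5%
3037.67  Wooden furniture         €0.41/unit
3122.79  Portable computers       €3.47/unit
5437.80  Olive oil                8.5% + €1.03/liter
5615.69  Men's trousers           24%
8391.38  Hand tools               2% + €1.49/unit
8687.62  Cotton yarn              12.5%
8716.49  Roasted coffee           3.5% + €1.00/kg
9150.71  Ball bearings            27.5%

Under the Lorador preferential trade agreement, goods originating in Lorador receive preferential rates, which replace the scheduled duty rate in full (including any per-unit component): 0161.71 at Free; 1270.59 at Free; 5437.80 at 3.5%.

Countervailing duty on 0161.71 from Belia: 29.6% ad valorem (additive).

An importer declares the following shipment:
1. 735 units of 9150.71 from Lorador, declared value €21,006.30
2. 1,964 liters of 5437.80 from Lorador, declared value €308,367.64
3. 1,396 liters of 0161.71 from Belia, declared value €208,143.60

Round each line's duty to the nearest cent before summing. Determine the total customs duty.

€89,773.89

Line 1 (9150.71, Lorador, 735 units, €21,006.30):
Base rate for 9150.71 is 27.5%.
Origin Lorador is the FTA partner but 9150.71 is not on the preference list; base rate stands.
Duty = €21,006.30 × 27.5% = €5,776.73.
Line 2 (5437.80, Lorador, 1,964 liters, €308,367.64):
Base rate for 5437.80 is 8.5% + €1.03/liter.
Origin Lorador qualifies under the Nareth–Lorador agreement and 5437.80 is covered: preferential rate 3.5% applies instead.
Duty = €308,367.64 × 3.5% = €10,792.87.
Line 3 (0161.71, Belia, 1,396 liters, €208,143.60):
Base rate for 0161.71 is 5% + €0.85/liter.
0161.71 has an FTA preferential rate, but origin Belia is not Lorador; base rate stands.
Additional duty on 0161.71 from Belia: +29.6%. Applied ad valorem rate: 5% + 29.6% = 34.6%.
Duty = €208,143.60 × 34.6% + 1,396 × €0.85 = €73,204.29.
Total = €5,776.73 + €10,792.87 + €73,204.29 = €89,773.89.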